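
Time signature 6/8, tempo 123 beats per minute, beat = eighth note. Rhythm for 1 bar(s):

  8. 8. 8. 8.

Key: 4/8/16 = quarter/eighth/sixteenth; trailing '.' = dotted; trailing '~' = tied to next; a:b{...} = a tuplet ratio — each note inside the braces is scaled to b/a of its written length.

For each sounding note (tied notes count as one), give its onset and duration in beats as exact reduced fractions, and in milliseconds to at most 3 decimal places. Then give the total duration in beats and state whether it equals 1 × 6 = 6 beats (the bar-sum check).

1) 0.0ms=0b +731.707ms=3/2b
2) 731.707ms=3/2b +731.707ms=3/2b
3) 1463.415ms=3b +731.707ms=3/2b
4) 2195.122ms=9/2b +731.707ms=3/2b
Σ=6b of 6 (123bpm 6/8) — PASS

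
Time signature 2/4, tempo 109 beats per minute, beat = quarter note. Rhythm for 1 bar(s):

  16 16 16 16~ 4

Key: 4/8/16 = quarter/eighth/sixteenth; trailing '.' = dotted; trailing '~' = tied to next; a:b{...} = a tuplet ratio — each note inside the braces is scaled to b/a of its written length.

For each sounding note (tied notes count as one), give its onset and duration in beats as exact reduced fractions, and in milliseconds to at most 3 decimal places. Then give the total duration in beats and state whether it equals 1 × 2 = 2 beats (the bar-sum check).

1) 0.0ms=0b +137.615ms=1/4b
2) 137.615ms=1/4b +137.615ms=1/4b
3) 275.229ms=1/2b +137.615ms=1/4b
4) 412.844ms=3/4b +688.073ms=5/4b
Σ=2b of 2 (109bpm 2/4) — PASS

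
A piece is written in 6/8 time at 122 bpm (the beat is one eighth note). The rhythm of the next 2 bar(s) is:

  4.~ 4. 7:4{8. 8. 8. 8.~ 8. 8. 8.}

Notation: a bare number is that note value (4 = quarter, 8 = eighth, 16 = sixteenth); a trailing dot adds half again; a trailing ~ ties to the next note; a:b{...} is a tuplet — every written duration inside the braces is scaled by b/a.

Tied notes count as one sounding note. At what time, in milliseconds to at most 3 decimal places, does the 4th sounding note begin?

1. 0.0ms @ 0 + 2950.82ms (6)
2. 2950.82ms @ 6 + 421.546ms (6/7)
3. 3372.365ms @ 48/7 + 421.546ms (6/7)
4. 3793.911ms @ 54/7 + 421.546ms (6/7)
5. 4215.457ms @ 60/7 + 843.091ms (12/7)
6. 5058.548ms @ 72/7 + 421.546ms (6/7)
7. 5480.094ms @ 78/7 + 421.546ms (6/7)

note 4 onset = 54/7b = 3793.911ms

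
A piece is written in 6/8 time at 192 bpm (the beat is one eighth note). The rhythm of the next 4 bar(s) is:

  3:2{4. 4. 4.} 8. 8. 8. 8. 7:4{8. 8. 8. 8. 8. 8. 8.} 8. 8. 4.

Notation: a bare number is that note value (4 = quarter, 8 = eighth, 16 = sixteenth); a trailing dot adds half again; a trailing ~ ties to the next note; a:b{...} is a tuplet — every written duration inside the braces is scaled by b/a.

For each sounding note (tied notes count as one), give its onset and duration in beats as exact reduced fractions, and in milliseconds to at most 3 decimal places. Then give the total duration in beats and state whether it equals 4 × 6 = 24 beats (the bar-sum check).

1) 0.0ms=0b +625.0ms=2b
2) 625.0ms=2b +625.0ms=2b
3) 1250.0ms=4b +625.0ms=2b
4) 1875.0ms=6b +468.75ms=3/2b
5) 2343.75ms=15/2b +468.75ms=3/2b
6) 2812.5ms=9b +468.75ms=3/2b
7) 3281.25ms=21/2b +468.75ms=3/2b
8) 3750.0ms=12b +267.857ms=6/7b
9) 4017.857ms=90/7b +267.857ms=6/7b
10) 4285.714ms=96/7b +267.857ms=6/7b
11) 4553.571ms=102/7b +267.857ms=6/7b
12) 4821.429ms=108/7b +267.857ms=6/7b
13) 5089.286ms=114/7b +267.857ms=6/7b
14) 5357.143ms=120/7b +267.857ms=6/7b
15) 5625.0ms=18b +468.75ms=3/2b
16) 6093.75ms=39/2b +468.75ms=3/2b
17) 6562.5ms=21b +937.5ms=3b
Σ=24b of 24 (192bpm 6/8) — PASS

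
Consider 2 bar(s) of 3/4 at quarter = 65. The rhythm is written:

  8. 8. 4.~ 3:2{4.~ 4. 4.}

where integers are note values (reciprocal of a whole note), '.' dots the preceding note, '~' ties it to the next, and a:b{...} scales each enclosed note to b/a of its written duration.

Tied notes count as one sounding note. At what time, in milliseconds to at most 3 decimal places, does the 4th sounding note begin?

note 4 onset = 5b = 4615.385ms

1. 0.0ms @ 0 + 692.308ms (3/4)
2. 692.308ms @ 3/4 + 692.308ms (3/4)
3. 1384.615ms @ 3/2 + 3230.769ms (7/2)
4. 4615.385ms @ 5 + 923.077ms (1)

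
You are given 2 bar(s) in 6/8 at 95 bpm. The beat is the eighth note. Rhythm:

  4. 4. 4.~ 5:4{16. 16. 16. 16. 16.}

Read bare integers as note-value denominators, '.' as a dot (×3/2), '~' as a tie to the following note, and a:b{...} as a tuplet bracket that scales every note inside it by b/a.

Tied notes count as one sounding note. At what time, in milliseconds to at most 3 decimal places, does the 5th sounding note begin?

1. 0.0ms @ 0 + 1894.737ms (3)
2. 1894.737ms @ 3 + 1894.737ms (3)
3. 3789.474ms @ 6 + 2273.684ms (18/5)
4. 6063.158ms @ 48/5 + 378.947ms (3/5)
5. 6442.105ms @ 51/5 + 378.947ms (3/5)
6. 6821.053ms @ 54/5 + 378.947ms (3/5)
7. 7200.0ms @ 57/5 + 378.947ms (3/5)

note 5 onset = 51/5b = 6442.105ms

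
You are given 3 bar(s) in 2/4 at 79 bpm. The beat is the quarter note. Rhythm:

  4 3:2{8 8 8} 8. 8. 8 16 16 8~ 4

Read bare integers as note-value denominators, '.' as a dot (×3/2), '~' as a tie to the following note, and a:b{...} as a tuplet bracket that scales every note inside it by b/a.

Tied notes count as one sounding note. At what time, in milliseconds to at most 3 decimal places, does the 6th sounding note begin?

note 6 onset = 11/4b = 2088.608ms

1. 0.0ms @ 0 + 759.494ms (1)
2. 759.494ms @ 1 + 253.165ms (1/3)
3. 1012.658ms @ 4/3 + 253.165ms (1/3)
4. 1265.823ms @ 5/3 + 253.165ms (1/3)
5. 1518.987ms @ 2 + 569.62ms (3/4)
6. 2088.608ms @ 11/4 + 569.62ms (3/4)
7. 2658.228ms @ 7/2 + 379.747ms (1/2)
8. 3037.975ms @ 4 + 189.873ms (1/4)
9. 3227.848ms @ 17/4 + 189.873ms (1/4)
10. 3417.722ms @ 9/2 + 1139.241ms (3/2)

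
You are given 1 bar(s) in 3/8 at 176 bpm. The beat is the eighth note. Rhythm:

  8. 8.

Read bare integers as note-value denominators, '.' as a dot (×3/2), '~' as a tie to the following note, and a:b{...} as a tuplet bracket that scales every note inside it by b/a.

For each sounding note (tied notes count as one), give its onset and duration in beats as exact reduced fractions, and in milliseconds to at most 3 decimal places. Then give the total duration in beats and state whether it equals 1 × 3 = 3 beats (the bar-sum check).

1) 0.0ms=0b +511.364ms=3/2b
2) 511.364ms=3/2b +511.364ms=3/2b
Σ=3b of 3 (176bpm 3/8) — PASS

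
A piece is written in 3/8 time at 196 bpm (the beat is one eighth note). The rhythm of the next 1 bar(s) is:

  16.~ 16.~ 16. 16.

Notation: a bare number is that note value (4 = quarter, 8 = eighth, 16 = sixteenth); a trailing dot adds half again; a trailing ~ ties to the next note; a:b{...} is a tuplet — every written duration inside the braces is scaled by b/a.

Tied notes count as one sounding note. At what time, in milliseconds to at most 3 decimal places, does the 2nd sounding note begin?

1. 0.0ms @ 0 + 688.776ms (9/4)
2. 688.776ms @ 9/4 + 229.592ms (3/4)

note 2 onset = 9/4b = 688.776ms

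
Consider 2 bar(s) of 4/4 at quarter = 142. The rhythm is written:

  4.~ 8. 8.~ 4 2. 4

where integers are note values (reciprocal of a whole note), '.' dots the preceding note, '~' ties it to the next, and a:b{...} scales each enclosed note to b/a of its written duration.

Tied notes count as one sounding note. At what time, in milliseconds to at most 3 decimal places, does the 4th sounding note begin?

note 4 onset = 7b = 2957.746ms

1. 0.0ms @ 0 + 950.704ms (9/4)
2. 950.704ms @ 9/4 + 739.437ms (7/4)
3. 1690.141ms @ 4 + 1267.606ms (3)
4. 2957.746ms @ 7 + 422.535ms (1)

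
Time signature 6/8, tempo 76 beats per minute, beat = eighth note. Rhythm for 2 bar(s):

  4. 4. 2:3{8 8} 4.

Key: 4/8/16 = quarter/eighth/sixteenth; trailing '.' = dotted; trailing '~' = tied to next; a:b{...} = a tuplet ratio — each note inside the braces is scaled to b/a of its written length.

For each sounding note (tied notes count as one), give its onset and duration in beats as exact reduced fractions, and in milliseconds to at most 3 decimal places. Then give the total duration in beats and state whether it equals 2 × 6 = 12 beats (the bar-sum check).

1) 0.0ms=0b +2368.421ms=3b
2) 2368.421ms=3b +2368.421ms=3b
3) 4736.842ms=6b +1184.211ms=3/2b
4) 5921.053ms=15/2b +1184.211ms=3/2b
5) 7105.263ms=9b +2368.421ms=3b
Σ=12b of 12 (76bpm 6/8) — PASS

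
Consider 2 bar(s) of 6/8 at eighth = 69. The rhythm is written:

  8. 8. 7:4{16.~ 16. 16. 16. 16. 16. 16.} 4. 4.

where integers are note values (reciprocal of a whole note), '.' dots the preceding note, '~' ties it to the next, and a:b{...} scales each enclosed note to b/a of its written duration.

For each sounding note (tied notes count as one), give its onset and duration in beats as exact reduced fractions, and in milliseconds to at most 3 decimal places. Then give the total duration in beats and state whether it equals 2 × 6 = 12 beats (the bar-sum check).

1) 0.0ms=0b +1304.348ms=3/2b
2) 1304.348ms=3/2b +1304.348ms=3/2b
3) 2608.696ms=3b +745.342ms=6/7b
4) 3354.037ms=27/7b +372.671ms=3/7b
5) 3726.708ms=30/7b +372.671ms=3/7b
6) 4099.379ms=33/7b +372.671ms=3/7b
7) 4472.05ms=36/7b +372.671ms=3/7b
8) 4844.72ms=39/7b +372.671ms=3/7b
9) 5217.391ms=6b +2608.696ms=3b
10) 7826.087ms=9b +2608.696ms=3b
Σ=12b of 12 (69bpm 6/8) — PASS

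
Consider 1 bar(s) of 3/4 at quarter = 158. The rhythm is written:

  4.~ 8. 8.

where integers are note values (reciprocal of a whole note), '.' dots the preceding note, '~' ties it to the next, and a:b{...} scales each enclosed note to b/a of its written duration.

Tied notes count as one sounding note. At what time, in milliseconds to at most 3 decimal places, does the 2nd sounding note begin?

1. 0.0ms @ 0 + 854.43ms (9/4)
2. 854.43ms @ 9/4 + 284.81ms (3/4)

note 2 onset = 9/4b = 854.43ms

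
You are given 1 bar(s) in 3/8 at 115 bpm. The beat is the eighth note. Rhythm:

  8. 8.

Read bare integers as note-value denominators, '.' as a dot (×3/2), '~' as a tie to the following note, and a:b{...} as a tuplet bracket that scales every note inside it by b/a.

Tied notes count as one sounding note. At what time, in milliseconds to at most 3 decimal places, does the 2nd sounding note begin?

1. 0.0ms @ 0 + 782.609ms (3/2)
2. 782.609ms @ 3/2 + 782.609ms (3/2)

note 2 onset = 3/2b = 782.609ms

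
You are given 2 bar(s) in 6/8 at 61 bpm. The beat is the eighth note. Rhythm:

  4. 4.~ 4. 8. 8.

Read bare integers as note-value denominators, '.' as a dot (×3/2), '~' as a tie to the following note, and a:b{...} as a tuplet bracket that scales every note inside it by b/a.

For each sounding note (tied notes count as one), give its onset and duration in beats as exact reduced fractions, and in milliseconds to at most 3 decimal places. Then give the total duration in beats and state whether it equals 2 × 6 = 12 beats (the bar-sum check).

1) 0.0ms=0b +2950.82ms=3b
2) 2950.82ms=3b +5901.639ms=6b
3) 8852.459ms=9b +1475.41ms=3/2b
4) 10327.869ms=21/2b +1475.41ms=3/2b
Σ=12b of 12 (61bpm 6/8) — PASS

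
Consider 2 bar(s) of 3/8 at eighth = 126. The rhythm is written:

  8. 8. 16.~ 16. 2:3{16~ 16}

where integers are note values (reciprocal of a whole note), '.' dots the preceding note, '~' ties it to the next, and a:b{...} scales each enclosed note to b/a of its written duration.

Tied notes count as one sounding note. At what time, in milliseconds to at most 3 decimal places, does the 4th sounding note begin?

note 4 onset = 9/2b = 2142.857ms

1. 0.0ms @ 0 + 714.286ms (3/2)
2. 714.286ms @ 3/2 + 714.286ms (3/2)
3. 1428.571ms @ 3 + 714.286ms (3/2)
4. 2142.857ms @ 9/2 + 714.286ms (3/2)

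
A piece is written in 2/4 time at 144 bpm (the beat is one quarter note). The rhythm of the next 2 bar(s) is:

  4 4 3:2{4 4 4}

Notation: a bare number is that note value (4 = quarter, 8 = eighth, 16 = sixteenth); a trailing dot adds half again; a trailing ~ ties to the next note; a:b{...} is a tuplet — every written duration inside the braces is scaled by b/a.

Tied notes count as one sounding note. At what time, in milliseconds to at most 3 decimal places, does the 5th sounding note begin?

1. 0.0ms @ 0 + 416.667ms (1)
2. 416.667ms @ 1 + 416.667ms (1)
3. 833.333ms @ 2 + 277.778ms (2/3)
4. 1111.111ms @ 8/3 + 277.778ms (2/3)
5. 1388.889ms @ 10/3 + 277.778ms (2/3)

note 5 onset = 10/3b = 1388.889ms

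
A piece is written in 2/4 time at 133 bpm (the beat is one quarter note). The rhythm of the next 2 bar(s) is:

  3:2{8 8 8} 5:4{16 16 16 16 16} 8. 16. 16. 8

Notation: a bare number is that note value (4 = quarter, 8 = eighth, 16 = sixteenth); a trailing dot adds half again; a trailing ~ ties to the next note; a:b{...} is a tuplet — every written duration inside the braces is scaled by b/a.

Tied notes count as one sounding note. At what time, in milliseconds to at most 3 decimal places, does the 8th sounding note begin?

1. 0.0ms @ 0 + 150.376ms (1/3)
2. 150.376ms @ 1/3 + 150.376ms (1/3)
3. 300.752ms @ 2/3 + 150.376ms (1/3)
4. 451.128ms @ 1 + 90.226ms (1/5)
5. 541.353ms @ 6/5 + 90.226ms (1/5)
6. 631.579ms @ 7/5 + 90.226ms (1/5)
7. 721.805ms @ 8/5 + 90.226ms (1/5)
8. 812.03ms @ 9/5 + 90.226ms (1/5)
9. 902.256ms @ 2 + 338.346ms (3/4)
10. 1240.602ms @ 11/4 + 169.173ms (3/8)
11. 1409.774ms @ 25/8 + 169.173ms (3/8)
12. 1578.947ms @ 7/2 + 225.564ms (1/2)

note 8 onset = 9/5b = 812.03ms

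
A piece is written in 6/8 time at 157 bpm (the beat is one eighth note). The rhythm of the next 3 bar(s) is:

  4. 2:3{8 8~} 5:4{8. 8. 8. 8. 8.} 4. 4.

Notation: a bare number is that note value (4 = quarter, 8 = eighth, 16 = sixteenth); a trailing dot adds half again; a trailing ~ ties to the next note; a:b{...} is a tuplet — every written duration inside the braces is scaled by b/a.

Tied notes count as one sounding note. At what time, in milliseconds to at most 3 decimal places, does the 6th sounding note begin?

1. 0.0ms @ 0 + 1146.497ms (3)
2. 1146.497ms @ 3 + 573.248ms (3/2)
3. 1719.745ms @ 9/2 + 1031.847ms (27/10)
4. 2751.592ms @ 36/5 + 458.599ms (6/5)
5. 3210.191ms @ 42/5 + 458.599ms (6/5)
6. 3668.79ms @ 48/5 + 458.599ms (6/5)
7. 4127.389ms @ 54/5 + 458.599ms (6/5)
8. 4585.987ms @ 12 + 1146.497ms (3)
9. 5732.484ms @ 15 + 1146.497ms (3)

note 6 onset = 48/5b = 3668.79ms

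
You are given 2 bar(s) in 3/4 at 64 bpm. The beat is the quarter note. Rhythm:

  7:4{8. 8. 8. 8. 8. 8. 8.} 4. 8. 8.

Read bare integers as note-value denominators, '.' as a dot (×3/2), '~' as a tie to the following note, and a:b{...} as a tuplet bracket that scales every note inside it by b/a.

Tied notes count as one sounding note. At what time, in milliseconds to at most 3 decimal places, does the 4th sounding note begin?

note 4 onset = 9/7b = 1205.357ms

1. 0.0ms @ 0 + 401.786ms (3/7)
2. 401.786ms @ 3/7 + 401.786ms (3/7)
3. 803.571ms @ 6/7 + 401.786ms (3/7)
4. 1205.357ms @ 9/7 + 401.786ms (3/7)
5. 1607.143ms @ 12/7 + 401.786ms (3/7)
6. 2008.929ms @ 15/7 + 401.786ms (3/7)
7. 2410.714ms @ 18/7 + 401.786ms (3/7)
8. 2812.5ms @ 3 + 1406.25ms (3/2)
9. 4218.75ms @ 9/2 + 703.125ms (3/4)
10. 4921.875ms @ 21/4 + 703.125ms (3/4)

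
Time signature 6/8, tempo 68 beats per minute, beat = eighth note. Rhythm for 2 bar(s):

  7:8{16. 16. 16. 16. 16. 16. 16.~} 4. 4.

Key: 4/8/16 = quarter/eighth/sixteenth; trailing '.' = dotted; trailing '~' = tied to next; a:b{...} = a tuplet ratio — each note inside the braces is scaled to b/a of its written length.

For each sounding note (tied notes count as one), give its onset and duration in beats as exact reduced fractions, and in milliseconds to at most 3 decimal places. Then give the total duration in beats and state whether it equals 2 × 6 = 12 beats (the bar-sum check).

1) 0.0ms=0b +756.303ms=6/7b
2) 756.303ms=6/7b +756.303ms=6/7b
3) 1512.605ms=12/7b +756.303ms=6/7b
4) 2268.908ms=18/7b +756.303ms=6/7b
5) 3025.21ms=24/7b +756.303ms=6/7b
6) 3781.513ms=30/7b +756.303ms=6/7b
7) 4537.815ms=36/7b +3403.361ms=27/7b
8) 7941.176ms=9b +2647.059ms=3b
Σ=12b of 12 (68bpm 6/8) — PASS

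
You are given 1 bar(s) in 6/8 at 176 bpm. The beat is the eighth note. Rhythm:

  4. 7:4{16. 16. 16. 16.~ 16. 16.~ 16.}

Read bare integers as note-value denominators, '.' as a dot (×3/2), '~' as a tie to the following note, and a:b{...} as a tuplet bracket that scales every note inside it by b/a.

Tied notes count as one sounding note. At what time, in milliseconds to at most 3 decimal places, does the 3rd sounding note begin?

note 3 onset = 24/7b = 1168.831ms

1. 0.0ms @ 0 + 1022.727ms (3)
2. 1022.727ms @ 3 + 146.104ms (3/7)
3. 1168.831ms @ 24/7 + 146.104ms (3/7)
4. 1314.935ms @ 27/7 + 146.104ms (3/7)
5. 1461.039ms @ 30/7 + 292.208ms (6/7)
6. 1753.247ms @ 36/7 + 292.208ms (6/7)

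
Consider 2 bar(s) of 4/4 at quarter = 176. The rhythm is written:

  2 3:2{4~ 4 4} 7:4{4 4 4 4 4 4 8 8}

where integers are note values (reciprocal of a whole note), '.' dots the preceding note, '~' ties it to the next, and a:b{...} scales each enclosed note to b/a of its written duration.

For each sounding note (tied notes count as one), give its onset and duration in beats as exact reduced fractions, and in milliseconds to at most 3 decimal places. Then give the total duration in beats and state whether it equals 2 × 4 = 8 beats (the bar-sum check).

1) 0.0ms=0b +681.818ms=2b
2) 681.818ms=2b +454.545ms=4/3b
3) 1136.364ms=10/3b +227.273ms=2/3b
4) 1363.636ms=4b +194.805ms=4/7b
5) 1558.442ms=32/7b +194.805ms=4/7b
6) 1753.247ms=36/7b +194.805ms=4/7b
7) 1948.052ms=40/7b +194.805ms=4/7b
8) 2142.857ms=44/7b +194.805ms=4/7b
9) 2337.662ms=48/7b +194.805ms=4/7b
10) 2532.468ms=52/7b +97.403ms=2/7b
11) 2629.87ms=54/7b +97.403ms=2/7b
Σ=8b of 8 (176bpm 4/4) — PASS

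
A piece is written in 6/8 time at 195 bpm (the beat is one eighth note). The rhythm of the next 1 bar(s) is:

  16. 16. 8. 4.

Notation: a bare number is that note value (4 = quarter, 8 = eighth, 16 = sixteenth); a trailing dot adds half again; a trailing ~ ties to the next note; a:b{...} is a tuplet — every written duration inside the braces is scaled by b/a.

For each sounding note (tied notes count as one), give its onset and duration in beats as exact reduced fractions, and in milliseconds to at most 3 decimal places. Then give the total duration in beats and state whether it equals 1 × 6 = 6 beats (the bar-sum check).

1) 0.0ms=0b +230.769ms=3/4b
2) 230.769ms=3/4b +230.769ms=3/4b
3) 461.538ms=3/2b +461.538ms=3/2b
4) 923.077ms=3b +923.077ms=3b
Σ=6b of 6 (195bpm 6/8) — PASS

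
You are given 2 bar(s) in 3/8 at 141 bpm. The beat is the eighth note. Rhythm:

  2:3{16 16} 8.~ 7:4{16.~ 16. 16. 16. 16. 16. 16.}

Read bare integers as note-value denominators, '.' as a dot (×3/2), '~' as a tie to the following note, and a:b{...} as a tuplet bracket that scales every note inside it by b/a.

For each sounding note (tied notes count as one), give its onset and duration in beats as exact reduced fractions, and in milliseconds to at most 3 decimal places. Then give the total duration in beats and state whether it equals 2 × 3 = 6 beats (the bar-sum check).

1) 0.0ms=0b +319.149ms=3/4b
2) 319.149ms=3/4b +319.149ms=3/4b
3) 638.298ms=3/2b +1003.04ms=33/14b
4) 1641.337ms=27/7b +182.371ms=3/7b
5) 1823.708ms=30/7b +182.371ms=3/7b
6) 2006.079ms=33/7b +182.371ms=3/7b
7) 2188.45ms=36/7b +182.371ms=3/7b
8) 2370.821ms=39/7b +182.371ms=3/7b
Σ=6b of 6 (141bpm 3/8) — PASS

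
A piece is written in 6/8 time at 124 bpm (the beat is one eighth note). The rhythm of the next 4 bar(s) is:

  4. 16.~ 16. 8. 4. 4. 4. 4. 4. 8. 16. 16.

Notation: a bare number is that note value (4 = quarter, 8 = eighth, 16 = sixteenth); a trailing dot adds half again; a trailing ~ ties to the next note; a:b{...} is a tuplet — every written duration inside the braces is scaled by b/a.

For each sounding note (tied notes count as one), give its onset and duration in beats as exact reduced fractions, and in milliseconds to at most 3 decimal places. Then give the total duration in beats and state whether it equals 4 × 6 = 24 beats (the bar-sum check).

1) 0.0ms=0b +1451.613ms=3b
2) 1451.613ms=3b +725.806ms=3/2b
3) 2177.419ms=9/2b +725.806ms=3/2b
4) 2903.226ms=6b +1451.613ms=3b
5) 4354.839ms=9b +1451.613ms=3b
6) 5806.452ms=12b +1451.613ms=3b
7) 7258.065ms=15b +1451.613ms=3b
8) 8709.677ms=18b +1451.613ms=3b
9) 10161.29ms=21b +725.806ms=3/2b
10) 10887.097ms=45/2b +362.903ms=3/4b
11) 11250.0ms=93/4b +362.903ms=3/4b
Σ=24b of 24 (124bpm 6/8) — PASS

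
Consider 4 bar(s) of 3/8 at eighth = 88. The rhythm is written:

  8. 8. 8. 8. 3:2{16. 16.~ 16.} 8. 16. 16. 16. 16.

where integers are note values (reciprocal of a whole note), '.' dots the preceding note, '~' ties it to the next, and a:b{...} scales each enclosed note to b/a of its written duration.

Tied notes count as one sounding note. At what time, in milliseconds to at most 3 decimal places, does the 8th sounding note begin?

1. 0.0ms @ 0 + 1022.727ms (3/2)
2. 1022.727ms @ 3/2 + 1022.727ms (3/2)
3. 2045.455ms @ 3 + 1022.727ms (3/2)
4. 3068.182ms @ 9/2 + 1022.727ms (3/2)
5. 4090.909ms @ 6 + 340.909ms (1/2)
6. 4431.818ms @ 13/2 + 681.818ms (1)
7. 5113.636ms @ 15/2 + 1022.727ms (3/2)
8. 6136.364ms @ 9 + 511.364ms (3/4)
9. 6647.727ms @ 39/4 + 511.364ms (3/4)
10. 7159.091ms @ 21/2 + 511.364ms (3/4)
11. 7670.455ms @ 45/4 + 511.364ms (3/4)

note 8 onset = 9b = 6136.364ms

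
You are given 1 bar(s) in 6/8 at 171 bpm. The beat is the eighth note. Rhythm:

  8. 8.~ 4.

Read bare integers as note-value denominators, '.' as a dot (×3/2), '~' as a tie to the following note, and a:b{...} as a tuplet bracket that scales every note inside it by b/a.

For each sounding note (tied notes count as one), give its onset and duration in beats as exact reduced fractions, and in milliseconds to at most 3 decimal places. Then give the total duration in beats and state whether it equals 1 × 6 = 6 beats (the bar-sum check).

1) 0.0ms=0b +526.316ms=3/2b
2) 526.316ms=3/2b +1578.947ms=9/2b
Σ=6b of 6 (171bpm 6/8) — PASS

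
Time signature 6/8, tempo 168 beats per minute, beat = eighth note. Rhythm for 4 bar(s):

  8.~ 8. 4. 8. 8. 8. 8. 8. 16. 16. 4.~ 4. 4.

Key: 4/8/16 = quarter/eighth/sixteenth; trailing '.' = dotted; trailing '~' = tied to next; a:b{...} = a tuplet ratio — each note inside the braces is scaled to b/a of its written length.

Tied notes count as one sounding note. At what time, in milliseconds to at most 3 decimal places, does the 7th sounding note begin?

1. 0.0ms @ 0 + 1071.429ms (3)
2. 1071.429ms @ 3 + 1071.429ms (3)
3. 2142.857ms @ 6 + 535.714ms (3/2)
4. 2678.571ms @ 15/2 + 535.714ms (3/2)
5. 3214.286ms @ 9 + 535.714ms (3/2)
6. 3750.0ms @ 21/2 + 535.714ms (3/2)
7. 4285.714ms @ 12 + 535.714ms (3/2)
8. 4821.429ms @ 27/2 + 267.857ms (3/4)
9. 5089.286ms @ 57/4 + 267.857ms (3/4)
10. 5357.143ms @ 15 + 2142.857ms (6)
11. 7500.0ms @ 21 + 1071.429ms (3)

note 7 onset = 12b = 4285.714ms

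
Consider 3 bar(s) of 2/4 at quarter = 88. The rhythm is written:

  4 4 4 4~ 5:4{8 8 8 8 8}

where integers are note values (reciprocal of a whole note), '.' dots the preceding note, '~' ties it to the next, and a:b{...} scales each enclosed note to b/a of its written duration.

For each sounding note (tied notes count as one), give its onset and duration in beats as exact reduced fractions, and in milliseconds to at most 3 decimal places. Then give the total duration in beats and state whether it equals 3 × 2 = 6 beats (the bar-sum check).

1) 0.0ms=0b +681.818ms=1b
2) 681.818ms=1b +681.818ms=1b
3) 1363.636ms=2b +681.818ms=1b
4) 2045.455ms=3b +954.545ms=7/5b
5) 3000.0ms=22/5b +272.727ms=2/5b
6) 3272.727ms=24/5b +272.727ms=2/5b
7) 3545.455ms=26/5b +272.727ms=2/5b
8) 3818.182ms=28/5b +272.727ms=2/5b
Σ=6b of 6 (88bpm 2/4) — PASS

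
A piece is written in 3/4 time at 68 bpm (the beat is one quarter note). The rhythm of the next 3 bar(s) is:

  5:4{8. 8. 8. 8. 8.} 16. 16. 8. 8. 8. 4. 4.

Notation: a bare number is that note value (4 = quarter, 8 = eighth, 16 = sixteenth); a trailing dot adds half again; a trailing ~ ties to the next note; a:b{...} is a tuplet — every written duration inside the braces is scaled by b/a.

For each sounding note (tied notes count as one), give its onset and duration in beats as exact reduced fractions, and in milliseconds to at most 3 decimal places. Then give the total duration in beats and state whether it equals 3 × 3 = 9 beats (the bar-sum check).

1) 0.0ms=0b +529.412ms=3/5b
2) 529.412ms=3/5b +529.412ms=3/5b
3) 1058.824ms=6/5b +529.412ms=3/5b
4) 1588.235ms=9/5b +529.412ms=3/5b
5) 2117.647ms=12/5b +529.412ms=3/5b
6) 2647.059ms=3b +330.882ms=3/8b
7) 2977.941ms=27/8b +330.882ms=3/8b
8) 3308.824ms=15/4b +661.765ms=3/4b
9) 3970.588ms=9/2b +661.765ms=3/4b
10) 4632.353ms=21/4b +661.765ms=3/4b
11) 5294.118ms=6b +1323.529ms=3/2b
12) 6617.647ms=15/2b +1323.529ms=3/2b
Σ=9b of 9 (68bpm 3/4) — PASS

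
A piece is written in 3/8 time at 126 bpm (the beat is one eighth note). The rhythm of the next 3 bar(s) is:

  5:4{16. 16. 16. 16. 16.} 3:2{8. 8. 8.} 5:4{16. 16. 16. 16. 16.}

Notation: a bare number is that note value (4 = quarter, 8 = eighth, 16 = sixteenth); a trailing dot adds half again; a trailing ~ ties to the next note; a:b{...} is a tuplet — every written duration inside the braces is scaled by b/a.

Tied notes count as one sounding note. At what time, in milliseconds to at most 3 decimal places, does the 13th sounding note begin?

note 13 onset = 42/5b = 4000.0ms

1. 0.0ms @ 0 + 285.714ms (3/5)
2. 285.714ms @ 3/5 + 285.714ms (3/5)
3. 571.429ms @ 6/5 + 285.714ms (3/5)
4. 857.143ms @ 9/5 + 285.714ms (3/5)
5. 1142.857ms @ 12/5 + 285.714ms (3/5)
6. 1428.571ms @ 3 + 476.19ms (1)
7. 1904.762ms @ 4 + 476.19ms (1)
8. 2380.952ms @ 5 + 476.19ms (1)
9. 2857.143ms @ 6 + 285.714ms (3/5)
10. 3142.857ms @ 33/5 + 285.714ms (3/5)
11. 3428.571ms @ 36/5 + 285.714ms (3/5)
12. 3714.286ms @ 39/5 + 285.714ms (3/5)
13. 4000.0ms @ 42/5 + 285.714ms (3/5)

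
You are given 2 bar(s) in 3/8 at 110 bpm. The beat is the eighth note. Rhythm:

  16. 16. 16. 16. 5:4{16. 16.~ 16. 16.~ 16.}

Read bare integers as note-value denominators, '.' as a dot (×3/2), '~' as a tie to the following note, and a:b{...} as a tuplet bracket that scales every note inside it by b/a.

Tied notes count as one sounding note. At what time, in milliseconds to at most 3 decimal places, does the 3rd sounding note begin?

note 3 onset = 3/2b = 818.182ms

1. 0.0ms @ 0 + 409.091ms (3/4)
2. 409.091ms @ 3/4 + 409.091ms (3/4)
3. 818.182ms @ 3/2 + 409.091ms (3/4)
4. 1227.273ms @ 9/4 + 409.091ms (3/4)
5. 1636.364ms @ 3 + 327.273ms (3/5)
6. 1963.636ms @ 18/5 + 654.545ms (6/5)
7. 2618.182ms @ 24/5 + 654.545ms (6/5)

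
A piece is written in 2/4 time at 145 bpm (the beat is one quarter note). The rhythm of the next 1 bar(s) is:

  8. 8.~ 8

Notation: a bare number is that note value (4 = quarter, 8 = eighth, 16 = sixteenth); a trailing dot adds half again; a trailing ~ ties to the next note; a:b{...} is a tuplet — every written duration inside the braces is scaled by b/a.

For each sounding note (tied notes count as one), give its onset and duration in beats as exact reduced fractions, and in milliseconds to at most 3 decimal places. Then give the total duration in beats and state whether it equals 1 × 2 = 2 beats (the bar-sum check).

1) 0.0ms=0b +310.345ms=3/4b
2) 310.345ms=3/4b +517.241ms=5/4b
Σ=2b of 2 (145bpm 2/4) — PASS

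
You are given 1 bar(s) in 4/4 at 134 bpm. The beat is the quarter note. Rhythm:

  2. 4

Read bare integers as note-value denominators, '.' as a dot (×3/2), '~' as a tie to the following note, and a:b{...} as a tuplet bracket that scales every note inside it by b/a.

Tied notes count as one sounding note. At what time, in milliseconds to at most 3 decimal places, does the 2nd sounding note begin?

note 2 onset = 3b = 1343.284ms

1. 0.0ms @ 0 + 1343.284ms (3)
2. 1343.284ms @ 3 + 447.761ms (1)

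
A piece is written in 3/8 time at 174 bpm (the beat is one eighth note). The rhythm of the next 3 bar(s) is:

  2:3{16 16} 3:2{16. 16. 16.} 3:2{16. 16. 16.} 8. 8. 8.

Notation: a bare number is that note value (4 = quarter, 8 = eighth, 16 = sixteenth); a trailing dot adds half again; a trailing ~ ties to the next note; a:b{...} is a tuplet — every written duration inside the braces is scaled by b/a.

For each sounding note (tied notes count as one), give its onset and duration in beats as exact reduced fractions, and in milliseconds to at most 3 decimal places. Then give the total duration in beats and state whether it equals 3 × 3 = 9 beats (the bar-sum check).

1) 0.0ms=0b +258.621ms=3/4b
2) 258.621ms=3/4b +258.621ms=3/4b
3) 517.241ms=3/2b +172.414ms=1/2b
4) 689.655ms=2b +172.414ms=1/2b
5) 862.069ms=5/2b +172.414ms=1/2b
6) 1034.483ms=3b +172.414ms=1/2b
7) 1206.897ms=7/2b +172.414ms=1/2b
8) 1379.31ms=4b +172.414ms=1/2b
9) 1551.724ms=9/2b +517.241ms=3/2b
10) 2068.966ms=6b +517.241ms=3/2b
11) 2586.207ms=15/2b +517.241ms=3/2b
Σ=9b of 9 (174bpm 3/8) — PASS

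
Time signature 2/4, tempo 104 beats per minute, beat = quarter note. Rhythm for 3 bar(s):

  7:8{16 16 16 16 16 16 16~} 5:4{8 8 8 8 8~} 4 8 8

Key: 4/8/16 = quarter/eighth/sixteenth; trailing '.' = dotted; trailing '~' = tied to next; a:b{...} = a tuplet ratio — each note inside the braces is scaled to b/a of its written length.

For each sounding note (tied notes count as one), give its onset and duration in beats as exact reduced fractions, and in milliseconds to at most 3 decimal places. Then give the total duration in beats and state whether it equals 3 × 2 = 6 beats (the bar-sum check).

1) 0.0ms=0b +164.835ms=2/7b
2) 164.835ms=2/7b +164.835ms=2/7b
3) 329.67ms=4/7b +164.835ms=2/7b
4) 494.505ms=6/7b +164.835ms=2/7b
5) 659.341ms=8/7b +164.835ms=2/7b
6) 824.176ms=10/7b +164.835ms=2/7b
7) 989.011ms=12/7b +395.604ms=24/35b
8) 1384.615ms=12/5b +230.769ms=2/5b
9) 1615.385ms=14/5b +230.769ms=2/5b
10) 1846.154ms=16/5b +230.769ms=2/5b
11) 2076.923ms=18/5b +807.692ms=7/5b
12) 2884.615ms=5b +288.462ms=1/2b
13) 3173.077ms=11/2b +288.462ms=1/2b
Σ=6b of 6 (104bpm 2/4) — PASS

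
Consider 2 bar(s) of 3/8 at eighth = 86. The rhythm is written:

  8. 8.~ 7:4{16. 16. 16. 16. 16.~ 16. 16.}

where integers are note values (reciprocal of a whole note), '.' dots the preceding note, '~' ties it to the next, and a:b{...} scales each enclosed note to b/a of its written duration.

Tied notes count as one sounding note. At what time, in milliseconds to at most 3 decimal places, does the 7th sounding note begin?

1. 0.0ms @ 0 + 1046.512ms (3/2)
2. 1046.512ms @ 3/2 + 1345.515ms (27/14)
3. 2392.027ms @ 24/7 + 299.003ms (3/7)
4. 2691.03ms @ 27/7 + 299.003ms (3/7)
5. 2990.033ms @ 30/7 + 299.003ms (3/7)
6. 3289.037ms @ 33/7 + 598.007ms (6/7)
7. 3887.043ms @ 39/7 + 299.003ms (3/7)

note 7 onset = 39/7b = 3887.043ms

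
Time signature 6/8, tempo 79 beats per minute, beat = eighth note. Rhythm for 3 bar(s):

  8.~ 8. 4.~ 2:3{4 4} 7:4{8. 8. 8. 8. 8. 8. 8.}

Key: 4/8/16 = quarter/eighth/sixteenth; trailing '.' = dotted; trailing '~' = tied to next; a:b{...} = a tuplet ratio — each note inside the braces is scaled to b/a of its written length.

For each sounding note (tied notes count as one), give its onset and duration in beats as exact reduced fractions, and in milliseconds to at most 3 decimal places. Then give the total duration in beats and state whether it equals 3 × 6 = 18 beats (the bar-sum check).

1) 0.0ms=0b +2278.481ms=3b
2) 2278.481ms=3b +4556.962ms=6b
3) 6835.443ms=9b +2278.481ms=3b
4) 9113.924ms=12b +650.995ms=6/7b
5) 9764.919ms=90/7b +650.995ms=6/7b
6) 10415.913ms=96/7b +650.995ms=6/7b
7) 11066.908ms=102/7b +650.995ms=6/7b
8) 11717.902ms=108/7b +650.995ms=6/7b
9) 12368.897ms=114/7b +650.995ms=6/7b
10) 13019.892ms=120/7b +650.995ms=6/7b
Σ=18b of 18 (79bpm 6/8) — PASS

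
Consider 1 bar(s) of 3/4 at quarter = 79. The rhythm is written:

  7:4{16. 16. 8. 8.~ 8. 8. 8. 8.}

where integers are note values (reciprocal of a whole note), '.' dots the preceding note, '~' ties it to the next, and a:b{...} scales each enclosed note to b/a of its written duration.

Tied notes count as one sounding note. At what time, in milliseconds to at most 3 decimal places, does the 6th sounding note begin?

1. 0.0ms @ 0 + 162.749ms (3/14)
2. 162.749ms @ 3/14 + 162.749ms (3/14)
3. 325.497ms @ 3/7 + 325.497ms (3/7)
4. 650.995ms @ 6/7 + 650.995ms (6/7)
5. 1301.989ms @ 12/7 + 325.497ms (3/7)
6. 1627.486ms @ 15/7 + 325.497ms (3/7)
7. 1952.984ms @ 18/7 + 325.497ms (3/7)

note 6 onset = 15/7b = 1627.486ms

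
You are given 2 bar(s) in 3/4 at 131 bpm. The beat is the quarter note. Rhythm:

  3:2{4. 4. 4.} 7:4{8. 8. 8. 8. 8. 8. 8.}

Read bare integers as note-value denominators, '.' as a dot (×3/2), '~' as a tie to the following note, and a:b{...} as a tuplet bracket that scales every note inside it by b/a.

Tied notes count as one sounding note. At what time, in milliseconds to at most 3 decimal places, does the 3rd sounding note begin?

1. 0.0ms @ 0 + 458.015ms (1)
2. 458.015ms @ 1 + 458.015ms (1)
3. 916.031ms @ 2 + 458.015ms (1)
4. 1374.046ms @ 3 + 196.292ms (3/7)
5. 1570.338ms @ 24/7 + 196.292ms (3/7)
6. 1766.63ms @ 27/7 + 196.292ms (3/7)
7. 1962.923ms @ 30/7 + 196.292ms (3/7)
8. 2159.215ms @ 33/7 + 196.292ms (3/7)
9. 2355.507ms @ 36/7 + 196.292ms (3/7)
10. 2551.799ms @ 39/7 + 196.292ms (3/7)

note 3 onset = 2b = 916.031ms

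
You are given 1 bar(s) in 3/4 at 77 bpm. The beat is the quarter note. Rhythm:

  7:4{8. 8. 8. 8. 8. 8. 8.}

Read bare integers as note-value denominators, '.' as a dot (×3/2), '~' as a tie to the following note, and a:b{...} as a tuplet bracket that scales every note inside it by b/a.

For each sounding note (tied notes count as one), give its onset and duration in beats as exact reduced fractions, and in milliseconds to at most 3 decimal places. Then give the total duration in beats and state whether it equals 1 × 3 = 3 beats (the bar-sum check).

1) 0.0ms=0b +333.952ms=3/7b
2) 333.952ms=3/7b +333.952ms=3/7b
3) 667.904ms=6/7b +333.952ms=3/7b
4) 1001.855ms=9/7b +333.952ms=3/7b
5) 1335.807ms=12/7b +333.952ms=3/7b
6) 1669.759ms=15/7b +333.952ms=3/7b
7) 2003.711ms=18/7b +333.952ms=3/7b
Σ=3b of 3 (77bpm 3/4) — PASS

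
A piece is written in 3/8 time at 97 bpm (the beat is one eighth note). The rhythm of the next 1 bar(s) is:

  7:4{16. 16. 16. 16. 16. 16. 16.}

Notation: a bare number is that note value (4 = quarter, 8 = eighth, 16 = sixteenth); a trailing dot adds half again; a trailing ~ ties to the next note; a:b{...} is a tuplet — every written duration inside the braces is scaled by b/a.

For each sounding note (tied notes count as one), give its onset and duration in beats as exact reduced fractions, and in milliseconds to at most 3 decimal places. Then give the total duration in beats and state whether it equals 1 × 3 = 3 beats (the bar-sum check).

1) 0.0ms=0b +265.096ms=3/7b
2) 265.096ms=3/7b +265.096ms=3/7b
3) 530.191ms=6/7b +265.096ms=3/7b
4) 795.287ms=9/7b +265.096ms=3/7b
5) 1060.383ms=12/7b +265.096ms=3/7b
6) 1325.479ms=15/7b +265.096ms=3/7b
7) 1590.574ms=18/7b +265.096ms=3/7b
Σ=3b of 3 (97bpm 3/8) — PASS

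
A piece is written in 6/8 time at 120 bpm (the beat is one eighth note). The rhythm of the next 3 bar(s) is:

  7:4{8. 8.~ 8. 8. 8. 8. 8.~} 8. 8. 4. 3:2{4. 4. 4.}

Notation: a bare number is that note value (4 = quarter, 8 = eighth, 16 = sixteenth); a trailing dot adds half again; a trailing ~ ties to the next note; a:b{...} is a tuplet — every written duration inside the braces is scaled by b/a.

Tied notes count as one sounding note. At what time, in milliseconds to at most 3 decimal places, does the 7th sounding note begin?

note 7 onset = 15/2b = 3750.0ms

1. 0.0ms @ 0 + 428.571ms (6/7)
2. 428.571ms @ 6/7 + 857.143ms (12/7)
3. 1285.714ms @ 18/7 + 428.571ms (6/7)
4. 1714.286ms @ 24/7 + 428.571ms (6/7)
5. 2142.857ms @ 30/7 + 428.571ms (6/7)
6. 2571.429ms @ 36/7 + 1178.571ms (33/14)
7. 3750.0ms @ 15/2 + 750.0ms (3/2)
8. 4500.0ms @ 9 + 1500.0ms (3)
9. 6000.0ms @ 12 + 1000.0ms (2)
10. 7000.0ms @ 14 + 1000.0ms (2)
11. 8000.0ms @ 16 + 1000.0ms (2)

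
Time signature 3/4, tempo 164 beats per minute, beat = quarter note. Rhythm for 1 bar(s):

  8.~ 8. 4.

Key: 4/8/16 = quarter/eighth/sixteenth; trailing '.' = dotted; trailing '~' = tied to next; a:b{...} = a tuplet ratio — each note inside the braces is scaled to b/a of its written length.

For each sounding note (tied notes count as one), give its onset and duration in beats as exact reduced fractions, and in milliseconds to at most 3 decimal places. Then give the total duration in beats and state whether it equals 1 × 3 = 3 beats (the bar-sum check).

1) 0.0ms=0b +548.78ms=3/2b
2) 548.78ms=3/2b +548.78ms=3/2b
Σ=3b of 3 (164bpm 3/4) — PASS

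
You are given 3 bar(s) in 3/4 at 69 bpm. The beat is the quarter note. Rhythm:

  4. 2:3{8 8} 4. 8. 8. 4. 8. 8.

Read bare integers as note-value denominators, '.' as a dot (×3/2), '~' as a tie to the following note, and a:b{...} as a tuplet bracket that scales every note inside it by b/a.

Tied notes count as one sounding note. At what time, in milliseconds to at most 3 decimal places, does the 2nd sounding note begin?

1. 0.0ms @ 0 + 1304.348ms (3/2)
2. 1304.348ms @ 3/2 + 652.174ms (3/4)
3. 1956.522ms @ 9/4 + 652.174ms (3/4)
4. 2608.696ms @ 3 + 1304.348ms (3/2)
5. 3913.043ms @ 9/2 + 652.174ms (3/4)
6. 4565.217ms @ 21/4 + 652.174ms (3/4)
7. 5217.391ms @ 6 + 1304.348ms (3/2)
8. 6521.739ms @ 15/2 + 652.174ms (3/4)
9. 7173.913ms @ 33/4 + 652.174ms (3/4)

note 2 onset = 3/2b = 1304.348ms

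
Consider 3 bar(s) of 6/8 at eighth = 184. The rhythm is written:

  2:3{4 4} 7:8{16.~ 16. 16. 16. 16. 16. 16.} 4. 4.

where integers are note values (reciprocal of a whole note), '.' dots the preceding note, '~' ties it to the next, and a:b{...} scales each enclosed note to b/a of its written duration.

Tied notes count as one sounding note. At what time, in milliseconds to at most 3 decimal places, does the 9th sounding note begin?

1. 0.0ms @ 0 + 978.261ms (3)
2. 978.261ms @ 3 + 978.261ms (3)
3. 1956.522ms @ 6 + 559.006ms (12/7)
4. 2515.528ms @ 54/7 + 279.503ms (6/7)
5. 2795.031ms @ 60/7 + 279.503ms (6/7)
6. 3074.534ms @ 66/7 + 279.503ms (6/7)
7. 3354.037ms @ 72/7 + 279.503ms (6/7)
8. 3633.54ms @ 78/7 + 279.503ms (6/7)
9. 3913.043ms @ 12 + 978.261ms (3)
10. 4891.304ms @ 15 + 978.261ms (3)

note 9 onset = 12b = 3913.043ms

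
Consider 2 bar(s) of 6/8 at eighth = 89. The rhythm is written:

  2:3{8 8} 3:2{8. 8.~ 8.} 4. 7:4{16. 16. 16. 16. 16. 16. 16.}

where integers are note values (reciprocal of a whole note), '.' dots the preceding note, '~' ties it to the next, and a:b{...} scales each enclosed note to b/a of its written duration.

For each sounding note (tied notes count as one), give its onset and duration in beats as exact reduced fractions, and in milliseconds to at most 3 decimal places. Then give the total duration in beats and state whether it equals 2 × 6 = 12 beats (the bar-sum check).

1) 0.0ms=0b +1011.236ms=3/2b
2) 1011.236ms=3/2b +1011.236ms=3/2b
3) 2022.472ms=3b +674.157ms=1b
4) 2696.629ms=4b +1348.315ms=2b
5) 4044.944ms=6b +2022.472ms=3b
6) 6067.416ms=9b +288.925ms=3/7b
7) 6356.34ms=66/7b +288.925ms=3/7b
8) 6645.265ms=69/7b +288.925ms=3/7b
9) 6934.189ms=72/7b +288.925ms=3/7b
10) 7223.114ms=75/7b +288.925ms=3/7b
11) 7512.039ms=78/7b +288.925ms=3/7b
12) 7800.963ms=81/7b +288.925ms=3/7b
Σ=12b of 12 (89bpm 6/8) — PASS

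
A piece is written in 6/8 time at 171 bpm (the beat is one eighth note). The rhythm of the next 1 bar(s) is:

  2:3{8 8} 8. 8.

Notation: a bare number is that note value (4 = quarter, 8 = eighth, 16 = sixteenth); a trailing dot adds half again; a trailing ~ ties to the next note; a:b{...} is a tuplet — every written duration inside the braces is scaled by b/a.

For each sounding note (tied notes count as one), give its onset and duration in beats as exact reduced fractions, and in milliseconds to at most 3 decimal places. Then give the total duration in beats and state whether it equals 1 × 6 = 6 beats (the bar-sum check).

1) 0.0ms=0b +526.316ms=3/2b
2) 526.316ms=3/2b +526.316ms=3/2b
3) 1052.632ms=3b +526.316ms=3/2b
4) 1578.947ms=9/2b +526.316ms=3/2b
Σ=6b of 6 (171bpm 6/8) — PASS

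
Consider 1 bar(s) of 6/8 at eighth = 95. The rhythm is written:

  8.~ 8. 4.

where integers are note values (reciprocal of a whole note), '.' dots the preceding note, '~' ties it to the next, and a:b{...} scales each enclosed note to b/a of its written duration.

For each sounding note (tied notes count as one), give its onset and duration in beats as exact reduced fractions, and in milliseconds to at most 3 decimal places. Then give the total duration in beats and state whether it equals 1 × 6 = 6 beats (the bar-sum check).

1) 0.0ms=0b +1894.737ms=3b
2) 1894.737ms=3b +1894.737ms=3b
Σ=6b of 6 (95bpm 6/8) — PASS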